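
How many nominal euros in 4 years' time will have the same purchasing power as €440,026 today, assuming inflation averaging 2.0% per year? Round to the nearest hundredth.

€476,298.29

Cumulative price-level factor: (1+2.0%)^4 = 1.08243216.
The nominal amount required is €440,026 scaled up by that factor.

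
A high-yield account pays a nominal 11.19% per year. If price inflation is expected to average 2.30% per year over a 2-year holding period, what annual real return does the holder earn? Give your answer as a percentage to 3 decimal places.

8.690%

With constant rates the annual real return is the same each year: (1+11.19%)/(1+2.30%) − 1 = 0.08690.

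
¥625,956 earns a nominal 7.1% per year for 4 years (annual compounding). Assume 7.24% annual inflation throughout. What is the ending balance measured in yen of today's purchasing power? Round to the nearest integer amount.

¥622,694

Nominal value at maturity: ¥625,956 × (1 + 7.1%)^4 ≈ ¥823,572.
Price-level factor over 4 years: (1 + 7.24%)^4 ≈ 1.3225960497.
Dividing the nominal maturity value by the price-level factor gives the value in today's money.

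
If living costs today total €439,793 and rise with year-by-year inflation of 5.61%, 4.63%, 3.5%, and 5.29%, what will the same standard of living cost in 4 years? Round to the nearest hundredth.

€529,586.68

Cumulative price-level factor: 1.0561 × 1.0463 × 1.035 × 1.0529 ≈ 1.2041726068.
Multiplying €439,793 by the price-level factor gives the future nominal sum.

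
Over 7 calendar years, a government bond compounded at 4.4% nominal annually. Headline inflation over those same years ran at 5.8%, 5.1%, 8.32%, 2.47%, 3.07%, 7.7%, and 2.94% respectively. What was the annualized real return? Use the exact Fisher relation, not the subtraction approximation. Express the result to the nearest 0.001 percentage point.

-0.604%

Cumulative inflation factor: 1.058 × 1.051 × 1.0832 × 1.0247 × 1.0307 × 1.077 × 1.0294 ≈ 1.41035.
Nominal growth factor: 1.35177. Real growth factor = 1.35177 / 1.41035 ≈ 0.95847.
Annualized: 0.95847^(1/7) − 1 ≈ -0.00604.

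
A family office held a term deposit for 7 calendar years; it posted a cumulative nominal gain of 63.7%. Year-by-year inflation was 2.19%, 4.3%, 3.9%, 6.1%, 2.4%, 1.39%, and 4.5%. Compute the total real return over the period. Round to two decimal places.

28.41%

Cumulative inflation factor: 1.0219 × 1.043 × 1.039 × 1.061 × 1.024 × 1.0139 × 1.045 ≈ 1.27478.
Nominal growth factor: 1.63700. Real growth factor = 1.63700 / 1.27478 ≈ 1.28414.
Total real return ≈ 28.4144%.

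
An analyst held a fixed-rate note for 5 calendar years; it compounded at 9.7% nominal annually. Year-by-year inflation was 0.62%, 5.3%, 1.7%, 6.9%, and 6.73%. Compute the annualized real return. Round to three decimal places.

5.261%

Cumulative inflation factor: 1.0062 × 1.053 × 1.017 × 1.069 × 1.0673 ≈ 1.22941.
Nominal growth factor: 1.58867. Real growth factor = 1.58867 / 1.22941 ≈ 1.29222.
Annualized: 1.29222^(1/5) − 1 ≈ 0.05261.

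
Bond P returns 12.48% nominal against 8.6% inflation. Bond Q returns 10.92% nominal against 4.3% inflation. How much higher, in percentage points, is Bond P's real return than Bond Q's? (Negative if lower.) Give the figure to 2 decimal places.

Bond P real return: 1.1248/1.086 − 1 = 3.573%.
Bond Q real return: 1.1092/1.043 − 1 = 6.347%.
Difference: 3.573 − 6.347 = -2.774 pp.

-2.77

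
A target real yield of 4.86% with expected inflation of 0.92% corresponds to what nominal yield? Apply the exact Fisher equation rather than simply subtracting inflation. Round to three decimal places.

By the Fisher equation, 1 + r_nom = (1 + 4.86%)(1 + 0.92%) = 1.0486 × 1.0092 = 1.05824712.
So r_nom = 5.824712%.

5.825%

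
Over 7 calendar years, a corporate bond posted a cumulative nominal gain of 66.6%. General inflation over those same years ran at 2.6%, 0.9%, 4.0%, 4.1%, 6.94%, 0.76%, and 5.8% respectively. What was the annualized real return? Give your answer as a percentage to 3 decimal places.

Cumulative inflation factor: 1.026 × 1.009 × 1.040 × 1.041 × 1.0694 × 1.0076 × 1.058 ≈ 1.27772.
Nominal growth factor: 1.66600. Real growth factor = 1.66600 / 1.27772 ≈ 1.30388.
Annualized: 1.30388^(1/7) − 1 ≈ 0.03863.

3.863%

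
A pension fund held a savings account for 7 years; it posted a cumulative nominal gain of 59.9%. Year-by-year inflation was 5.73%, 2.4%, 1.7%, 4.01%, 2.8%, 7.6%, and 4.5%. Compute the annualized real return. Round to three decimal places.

2.735%

Cumulative inflation factor: 1.0573 × 1.024 × 1.017 × 1.0401 × 1.028 × 1.076 × 1.045 ≈ 1.32378.
Nominal growth factor: 1.59900. Real growth factor = 1.59900 / 1.32378 ≈ 1.20790.
Annualized: 1.20790^(1/7) − 1 ≈ 0.02735.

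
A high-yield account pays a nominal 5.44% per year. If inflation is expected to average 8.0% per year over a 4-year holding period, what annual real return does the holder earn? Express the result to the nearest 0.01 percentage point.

With constant rates the annual real return is the same each year: (1+5.44%)/(1+8.0%) − 1 = -0.02370.

-2.37%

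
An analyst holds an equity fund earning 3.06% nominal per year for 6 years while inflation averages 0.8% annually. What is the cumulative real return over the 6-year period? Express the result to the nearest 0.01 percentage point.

14.23%

The annual real rate is (1+3.06%)/(1+0.8%) − 1 = 2.2421%.
Compounded over 6 years: (1 + 0.022421)^6 − 1 ≈ 0.14229.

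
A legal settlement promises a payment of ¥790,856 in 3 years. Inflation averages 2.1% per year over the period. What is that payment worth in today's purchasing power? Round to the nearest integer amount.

Price-level factor over 3 years: (1 + 2.1%)^3 = 1.064332261.
Purchasing power today: ¥790,856 divided by that factor.

¥743,054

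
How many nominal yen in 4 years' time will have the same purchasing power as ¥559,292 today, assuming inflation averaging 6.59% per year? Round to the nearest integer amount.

Cumulative price-level factor: (1+6.59%)^4 ≈ 1.2908204847.
The nominal amount required is ¥559,292 scaled up by that factor.

¥721,946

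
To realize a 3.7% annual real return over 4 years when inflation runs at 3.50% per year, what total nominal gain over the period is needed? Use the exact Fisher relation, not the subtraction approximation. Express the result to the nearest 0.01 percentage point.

Required annual nominal rate: (1+3.7%)(1+3.50%) − 1 = 7.3295%.
Cumulative over 4 years: (1 + 0.073295)^4 − 1 ≈ 0.32702.

32.70%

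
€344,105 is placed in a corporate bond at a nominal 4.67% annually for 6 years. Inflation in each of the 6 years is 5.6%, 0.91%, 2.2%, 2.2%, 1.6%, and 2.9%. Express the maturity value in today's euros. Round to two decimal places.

€388,879.75

Nominal value at maturity: €344,105 × (1 + 4.67%)^6 ≈ €452,505.99.
Price-level factor over 6 years: 1.056 × 1.0091 × 1.022 × 1.022 × 1.016 × 1.029 ≈ 1.1636141631.
The maturity value deflated by that factor is the answer in today's purchasing power.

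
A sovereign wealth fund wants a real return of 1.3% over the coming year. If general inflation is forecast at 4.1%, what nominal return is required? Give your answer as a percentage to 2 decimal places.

By the Fisher equation, 1 + r_nom = (1 + 1.3%)(1 + 4.1%) = 1.013 × 1.041 = 1.054533.
So r_nom = 5.4533%.

5.45%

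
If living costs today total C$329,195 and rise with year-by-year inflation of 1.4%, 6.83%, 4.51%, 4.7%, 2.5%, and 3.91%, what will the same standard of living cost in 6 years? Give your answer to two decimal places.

Cumulative price-level factor: 1.014 × 1.0683 × 1.0451 × 1.047 × 1.025 × 1.0391 ≈ 1.2624579543.
Multiplying C$329,195 by the price-level factor gives the future nominal sum.

C$415,594.85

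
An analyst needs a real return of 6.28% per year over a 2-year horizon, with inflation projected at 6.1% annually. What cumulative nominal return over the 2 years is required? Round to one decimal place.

Required annual nominal rate: (1+6.28%)(1+6.1%) − 1 = 12.76308%.
Cumulative over 2 years: (1 + 0.1276308)^2 − 1 ≈ 0.27155.

27.2%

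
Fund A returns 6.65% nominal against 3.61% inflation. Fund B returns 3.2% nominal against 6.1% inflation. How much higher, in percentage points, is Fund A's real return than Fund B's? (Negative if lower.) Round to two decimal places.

5.67

Fund A real return: 1.0665/1.0361 − 1 = 2.934%.
Fund B real return: 1.032/1.061 − 1 = -2.733%.
Difference: 2.934 − (-2.733) = 5.667 pp.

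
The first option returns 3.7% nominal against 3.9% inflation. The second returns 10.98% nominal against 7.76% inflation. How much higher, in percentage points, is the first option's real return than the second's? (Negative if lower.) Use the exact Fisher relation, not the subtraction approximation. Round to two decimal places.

-3.18

The first option real return: 1.037/1.039 − 1 = -0.192%.
The second real return: 1.1098/1.0776 − 1 = 2.988%.
Difference: -0.192 − 2.988 = -3.180 pp.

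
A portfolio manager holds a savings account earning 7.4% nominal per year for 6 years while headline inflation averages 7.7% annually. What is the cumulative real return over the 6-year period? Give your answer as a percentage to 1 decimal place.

The annual real rate is (1+7.4%)/(1+7.7%) − 1 = -0.2786%.
Compounded over 6 years: (1 + -0.002786)^6 − 1 ≈ -0.01660.

-1.7%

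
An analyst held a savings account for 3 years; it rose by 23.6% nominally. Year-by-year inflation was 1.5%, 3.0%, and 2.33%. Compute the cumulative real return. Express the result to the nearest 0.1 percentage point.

Cumulative inflation factor: 1.015 × 1.030 × 1.0233 ≈ 1.06981.
Nominal growth factor: 1.23600. Real growth factor = 1.23600 / 1.06981 ≈ 1.15535.
Total real return ≈ 15.5346%.

15.5%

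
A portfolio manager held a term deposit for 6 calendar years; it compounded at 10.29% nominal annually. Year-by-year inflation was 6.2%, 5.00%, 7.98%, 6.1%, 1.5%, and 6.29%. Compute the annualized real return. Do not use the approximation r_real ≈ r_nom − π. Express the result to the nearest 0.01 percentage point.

4.55%

Cumulative inflation factor: 1.062 × 1.0500 × 1.0798 × 1.061 × 1.015 × 1.0629 ≈ 1.37826.
Nominal growth factor: 1.79977. Real growth factor = 1.79977 / 1.37826 ≈ 1.30583.
Annualized: 1.30583^(1/6) − 1 ≈ 0.04548.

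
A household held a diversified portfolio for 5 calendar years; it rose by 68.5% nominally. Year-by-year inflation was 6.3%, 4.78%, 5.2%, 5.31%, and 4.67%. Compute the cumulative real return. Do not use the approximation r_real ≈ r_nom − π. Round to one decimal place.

Cumulative inflation factor: 1.063 × 1.0478 × 1.052 × 1.0531 × 1.0467 ≈ 1.29157.
Nominal growth factor: 1.68500. Real growth factor = 1.68500 / 1.29157 ≈ 1.30461.
Total real return ≈ 30.4610%.

30.5%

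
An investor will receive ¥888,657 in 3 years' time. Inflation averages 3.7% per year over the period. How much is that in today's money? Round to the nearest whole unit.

Price-level factor over 3 years: (1 + 3.7%)^3 = 1.115157653.
Purchasing power today: ¥888,657 divided by that factor.

¥796,889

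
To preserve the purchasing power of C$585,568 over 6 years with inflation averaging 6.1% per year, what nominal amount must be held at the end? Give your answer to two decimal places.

C$835,352.23

Cumulative price-level factor: (1+6.1%)^6 ≈ 1.4265674267.
Multiplying C$585,568 by the price-level factor gives the future nominal sum.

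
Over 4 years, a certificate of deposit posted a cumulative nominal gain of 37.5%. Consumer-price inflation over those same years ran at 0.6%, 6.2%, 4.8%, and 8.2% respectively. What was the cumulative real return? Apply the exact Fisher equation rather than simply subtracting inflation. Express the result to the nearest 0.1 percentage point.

13.5%

Cumulative inflation factor: 1.006 × 1.062 × 1.048 × 1.082 ≈ 1.21147.
Nominal growth factor: 1.37500. Real growth factor = 1.37500 / 1.21147 ≈ 1.13499.
Total real return ≈ 13.4989%.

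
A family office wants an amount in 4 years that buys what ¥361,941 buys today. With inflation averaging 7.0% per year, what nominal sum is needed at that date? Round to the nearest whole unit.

¥474,431

Cumulative price-level factor: (1+7.0%)^4 = 1.31079601.
The nominal amount required is ¥361,941 scaled up by that factor.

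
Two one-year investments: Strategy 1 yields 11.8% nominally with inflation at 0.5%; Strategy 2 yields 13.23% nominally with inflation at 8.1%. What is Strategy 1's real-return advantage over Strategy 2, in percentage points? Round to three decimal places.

6.498

Strategy 1 real return: 1.118/1.005 − 1 = 11.2438%.
Strategy 2 real return: 1.1323/1.081 − 1 = 4.7456%.
Difference: 11.2438 − 4.7456 = 6.4982 pp.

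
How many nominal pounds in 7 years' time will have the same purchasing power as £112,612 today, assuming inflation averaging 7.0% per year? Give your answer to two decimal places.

Cumulative price-level factor: (1+7.0%)^7 ≈ 1.6057814765.
Multiplying £112,612 by the price-level factor gives the future nominal sum.

£180,830.26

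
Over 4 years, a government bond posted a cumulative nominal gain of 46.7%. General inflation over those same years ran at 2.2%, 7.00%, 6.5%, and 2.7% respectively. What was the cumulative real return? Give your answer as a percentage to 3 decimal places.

Cumulative inflation factor: 1.022 × 1.0700 × 1.065 × 1.027 ≈ 1.19606.
Nominal growth factor: 1.46700. Real growth factor = 1.46700 / 1.19606 ≈ 1.22652.
Total real return ≈ 22.6522%.

22.652%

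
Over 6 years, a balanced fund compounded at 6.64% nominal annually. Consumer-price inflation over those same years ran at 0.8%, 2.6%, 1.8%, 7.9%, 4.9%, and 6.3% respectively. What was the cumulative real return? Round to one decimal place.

16.1%

Cumulative inflation factor: 1.008 × 1.026 × 1.018 × 1.079 × 1.049 × 1.063 ≈ 1.26674.
Nominal growth factor: 1.47069. Real growth factor = 1.47069 / 1.26674 ≈ 1.16101.
Total real return ≈ 16.1007%.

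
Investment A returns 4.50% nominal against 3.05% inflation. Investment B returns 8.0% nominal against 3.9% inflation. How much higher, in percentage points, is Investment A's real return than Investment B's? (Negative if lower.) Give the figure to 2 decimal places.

Investment A real return: 1.0450/1.0305 − 1 = 1.407%.
Investment B real return: 1.080/1.039 − 1 = 3.946%.
Difference: 1.407 − 3.946 = -2.539 pp.

-2.54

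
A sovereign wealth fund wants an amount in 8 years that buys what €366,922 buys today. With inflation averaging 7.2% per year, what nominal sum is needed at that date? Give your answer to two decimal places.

Cumulative price-level factor: (1+7.2%)^8 ≈ 1.7440473951.
Multiplying €366,922 by the price-level factor gives the future nominal sum.

€639,929.36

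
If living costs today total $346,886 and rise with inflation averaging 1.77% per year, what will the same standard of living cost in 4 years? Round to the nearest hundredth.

$372,105.31

Cumulative price-level factor: (1+1.77%)^4 ≈ 1.0727020191.
Multiplying $346,886 by the price-level factor gives the future nominal sum.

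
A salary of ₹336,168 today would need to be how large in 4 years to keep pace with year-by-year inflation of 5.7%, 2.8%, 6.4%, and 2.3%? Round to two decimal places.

₹397,595.75

Cumulative price-level factor: 1.057 × 1.028 × 1.064 × 1.023 ≈ 1.1827293213.
The nominal amount required is ₹336,168 scaled up by that factor.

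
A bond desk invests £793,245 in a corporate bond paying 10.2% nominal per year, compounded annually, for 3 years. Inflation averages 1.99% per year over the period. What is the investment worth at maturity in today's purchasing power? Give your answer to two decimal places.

£1,000,643.44

Nominal value at maturity: £793,245 × (1 + 10.2%)^3 ≈ £1,061,578.53.
Price-level factor over 3 years: (1 + 1.99%)^3 ≈ 1.0608959106.
The maturity value deflated by that factor is the answer in today's purchasing power.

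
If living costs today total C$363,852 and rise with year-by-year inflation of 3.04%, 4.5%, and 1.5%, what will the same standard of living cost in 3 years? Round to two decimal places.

Cumulative price-level factor: 1.0304 × 1.045 × 1.015 = 1.09291952.
The nominal amount required is C$363,852 scaled up by that factor.

C$397,660.95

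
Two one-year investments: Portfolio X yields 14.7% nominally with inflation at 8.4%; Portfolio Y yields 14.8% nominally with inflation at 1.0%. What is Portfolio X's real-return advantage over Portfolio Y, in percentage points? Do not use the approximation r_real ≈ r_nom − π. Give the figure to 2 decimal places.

-7.85

Portfolio X real return: 1.147/1.084 − 1 = 5.812%.
Portfolio Y real return: 1.148/1.010 − 1 = 13.663%.
Difference: 5.812 − 13.663 = -7.851 pp.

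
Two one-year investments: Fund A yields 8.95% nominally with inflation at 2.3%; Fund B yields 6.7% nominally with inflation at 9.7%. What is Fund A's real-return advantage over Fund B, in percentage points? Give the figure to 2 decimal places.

Fund A real return: 1.0895/1.023 − 1 = 6.500%.
Fund B real return: 1.067/1.097 − 1 = -2.735%.
Difference: 6.500 − (-2.735) = 9.235 pp.

9.24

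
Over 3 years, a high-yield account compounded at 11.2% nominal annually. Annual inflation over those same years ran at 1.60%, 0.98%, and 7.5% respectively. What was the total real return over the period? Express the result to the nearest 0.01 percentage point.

Cumulative inflation factor: 1.0160 × 1.0098 × 1.075 ≈ 1.10290.
Nominal growth factor: 1.37504. Real growth factor = 1.37504 / 1.10290 ≈ 1.24674.
Total real return ≈ 24.6743%.

24.67%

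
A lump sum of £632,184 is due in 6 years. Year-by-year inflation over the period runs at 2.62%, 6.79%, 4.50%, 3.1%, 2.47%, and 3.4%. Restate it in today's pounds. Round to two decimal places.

Price-level factor over 6 years: 1.0262 × 1.0679 × 1.0450 × 1.031 × 1.0247 × 1.034 ≈ 1.2509928501.
Purchasing power today: £632,184 divided by that factor.

£505,345.81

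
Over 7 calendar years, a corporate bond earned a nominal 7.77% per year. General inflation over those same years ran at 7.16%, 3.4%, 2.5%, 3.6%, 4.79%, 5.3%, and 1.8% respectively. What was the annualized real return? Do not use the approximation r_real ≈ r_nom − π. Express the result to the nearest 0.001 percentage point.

3.560%

Cumulative inflation factor: 1.0716 × 1.034 × 1.025 × 1.036 × 1.0479 × 1.053 × 1.018 ≈ 1.32170.
Nominal growth factor: 1.68844. Real growth factor = 1.68844 / 1.32170 ≈ 1.27747.
Annualized: 1.27747^(1/7) − 1 ≈ 0.03560.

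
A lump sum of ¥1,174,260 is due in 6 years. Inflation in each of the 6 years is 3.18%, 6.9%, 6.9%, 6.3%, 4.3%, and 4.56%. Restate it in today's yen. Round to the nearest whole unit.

¥859,073

Price-level factor over 6 years: 1.0318 × 1.069 × 1.069 × 1.063 × 1.043 × 1.0456 ≈ 1.3668916215.
Purchasing power today: ¥1,174,260 divided by that factor.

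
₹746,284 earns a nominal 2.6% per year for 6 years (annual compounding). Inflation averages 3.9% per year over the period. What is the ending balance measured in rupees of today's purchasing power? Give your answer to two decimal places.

₹691,982.34

Nominal value at maturity: ₹746,284 × (1 + 2.6%)^6 ≈ ₹870,539.13.
Price-level factor over 6 years: (1 + 3.9%)^6 ≈ 1.2580366265.
The maturity value deflated by that factor is the answer in today's purchasing power.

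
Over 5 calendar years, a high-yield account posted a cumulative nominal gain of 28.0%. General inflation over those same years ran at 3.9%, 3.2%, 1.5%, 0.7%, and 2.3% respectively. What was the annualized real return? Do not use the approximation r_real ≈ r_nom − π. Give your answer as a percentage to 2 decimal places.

Cumulative inflation factor: 1.039 × 1.032 × 1.015 × 1.007 × 1.023 ≈ 1.12116.
Nominal growth factor: 1.28000. Real growth factor = 1.28000 / 1.12116 ≈ 1.14168.
Annualized: 1.14168^(1/5) − 1 ≈ 0.02685.

2.69%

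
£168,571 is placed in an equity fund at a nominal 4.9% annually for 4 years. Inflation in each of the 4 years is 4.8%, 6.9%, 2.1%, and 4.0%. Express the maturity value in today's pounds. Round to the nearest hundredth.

Nominal value at maturity: £168,571 × (1 + 4.9%)^4 ≈ £204,119.65.
Price-level factor over 4 years: 1.048 × 1.069 × 1.021 × 1.040 ≈ 1.1895920941.
The maturity value deflated by that factor is the answer in today's purchasing power.

£171,587.93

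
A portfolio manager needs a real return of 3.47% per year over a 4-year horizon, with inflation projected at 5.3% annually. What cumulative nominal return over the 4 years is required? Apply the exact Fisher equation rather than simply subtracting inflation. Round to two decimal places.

Required annual nominal rate: (1+3.47%)(1+5.3%) − 1 = 8.95391%.
Cumulative over 4 years: (1 + 0.0895391)^4 − 1 ≈ 0.40920.

40.92%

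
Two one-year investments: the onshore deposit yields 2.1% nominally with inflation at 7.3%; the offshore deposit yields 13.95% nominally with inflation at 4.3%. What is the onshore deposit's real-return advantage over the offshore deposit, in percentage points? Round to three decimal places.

The onshore deposit real return: 1.021/1.073 − 1 = -4.8462%.
The offshore deposit real return: 1.1395/1.043 − 1 = 9.2522%.
Difference: -4.8462 − 9.2522 = -14.0984 pp.

-14.098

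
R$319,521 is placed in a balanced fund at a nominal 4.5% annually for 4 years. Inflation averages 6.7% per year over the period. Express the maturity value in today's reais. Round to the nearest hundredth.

Nominal value at maturity: R$319,521 × (1 + 4.5%)^4 ≈ R$381,034.74.
Price-level factor over 4 years: (1 + 6.7%)^4 ≈ 1.2961572031.
Dividing the nominal maturity value by the price-level factor gives the value in today's money.

R$293,972.63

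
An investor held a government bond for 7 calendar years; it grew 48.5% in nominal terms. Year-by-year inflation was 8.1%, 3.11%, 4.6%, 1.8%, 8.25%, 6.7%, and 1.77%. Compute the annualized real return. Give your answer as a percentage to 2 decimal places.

0.90%

Cumulative inflation factor: 1.081 × 1.0311 × 1.046 × 1.018 × 1.0825 × 1.067 × 1.0177 ≈ 1.39514.
Nominal growth factor: 1.48500. Real growth factor = 1.48500 / 1.39514 ≈ 1.06441.
Annualized: 1.06441^(1/7) − 1 ≈ 0.00896.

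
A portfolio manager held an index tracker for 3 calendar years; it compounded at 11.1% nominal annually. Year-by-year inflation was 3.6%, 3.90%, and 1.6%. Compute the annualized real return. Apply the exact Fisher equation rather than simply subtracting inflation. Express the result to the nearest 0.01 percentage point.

Cumulative inflation factor: 1.036 × 1.0390 × 1.016 ≈ 1.09363.
Nominal growth factor: 1.37133. Real growth factor = 1.37133 / 1.09363 ≈ 1.25393.
Annualized: 1.25393^(1/3) − 1 ≈ 0.07834.

7.83%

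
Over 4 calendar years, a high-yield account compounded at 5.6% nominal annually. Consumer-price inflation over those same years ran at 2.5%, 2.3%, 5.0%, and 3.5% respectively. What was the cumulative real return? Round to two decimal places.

9.13%

Cumulative inflation factor: 1.025 × 1.023 × 1.050 × 1.035 ≈ 1.13954.
Nominal growth factor: 1.24353. Real growth factor = 1.24353 / 1.13954 ≈ 1.09126.
Total real return ≈ 9.1256%.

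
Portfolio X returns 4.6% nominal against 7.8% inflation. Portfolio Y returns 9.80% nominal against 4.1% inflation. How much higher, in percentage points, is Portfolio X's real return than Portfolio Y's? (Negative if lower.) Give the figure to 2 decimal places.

Portfolio X real return: 1.046/1.078 − 1 = -2.968%.
Portfolio Y real return: 1.0980/1.041 − 1 = 5.476%.
Difference: -2.968 − 5.476 = -8.444 pp.

-8.44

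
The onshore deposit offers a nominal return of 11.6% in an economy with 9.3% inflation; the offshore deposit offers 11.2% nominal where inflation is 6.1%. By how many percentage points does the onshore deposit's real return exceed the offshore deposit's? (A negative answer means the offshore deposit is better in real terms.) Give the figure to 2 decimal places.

The onshore deposit real return: 1.116/1.093 − 1 = 2.104%.
The offshore deposit real return: 1.112/1.061 − 1 = 4.807%.
Difference: 2.104 − 4.807 = -2.703 pp.

-2.70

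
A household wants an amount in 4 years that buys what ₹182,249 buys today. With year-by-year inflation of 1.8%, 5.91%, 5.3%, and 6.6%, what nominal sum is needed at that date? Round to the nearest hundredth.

₹220,564.43

Cumulative price-level factor: 1.018 × 1.0591 × 1.053 × 1.066 ≈ 1.2102367092.
The nominal amount required is ₹182,249 scaled up by that factor.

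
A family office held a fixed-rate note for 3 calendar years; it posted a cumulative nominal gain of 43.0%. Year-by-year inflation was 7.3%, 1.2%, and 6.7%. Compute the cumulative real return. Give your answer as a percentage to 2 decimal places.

23.42%

Cumulative inflation factor: 1.073 × 1.012 × 1.067 ≈ 1.15863.
Nominal growth factor: 1.43000. Real growth factor = 1.43000 / 1.15863 ≈ 1.23422.
Total real return ≈ 23.4217%.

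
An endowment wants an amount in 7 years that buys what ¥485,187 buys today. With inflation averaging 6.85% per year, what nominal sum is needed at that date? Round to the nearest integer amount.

Cumulative price-level factor: (1+6.85%)^7 ≈ 1.5900899237.
The nominal amount required is ¥485,187 scaled up by that factor.

¥771,491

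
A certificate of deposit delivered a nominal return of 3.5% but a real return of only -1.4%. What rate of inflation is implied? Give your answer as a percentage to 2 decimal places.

From (1+r_nom) = (1+r_real)(1+π), we get 1+π = (1 + 3.5%)/(1 − 1.4%) = 1.035/0.986 ≈ 1.04970.
So π ≈ 4.9696%.

4.97%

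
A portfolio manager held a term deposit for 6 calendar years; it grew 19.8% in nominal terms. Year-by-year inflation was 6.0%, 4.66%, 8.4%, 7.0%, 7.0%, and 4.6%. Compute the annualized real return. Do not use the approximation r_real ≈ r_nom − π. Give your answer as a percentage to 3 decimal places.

Cumulative inflation factor: 1.060 × 1.0466 × 1.084 × 1.070 × 1.070 × 1.046 ≈ 1.44017.
Nominal growth factor: 1.19800. Real growth factor = 1.19800 / 1.44017 ≈ 0.83184.
Annualized: 0.83184^(1/6) − 1 ≈ -0.03022.

-3.022%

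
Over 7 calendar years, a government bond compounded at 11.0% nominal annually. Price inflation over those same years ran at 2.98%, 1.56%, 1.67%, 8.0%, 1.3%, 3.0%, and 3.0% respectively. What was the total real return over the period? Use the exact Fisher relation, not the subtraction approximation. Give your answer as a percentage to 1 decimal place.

Cumulative inflation factor: 1.0298 × 1.0156 × 1.0167 × 1.080 × 1.013 × 1.030 × 1.030 ≈ 1.23417.
Nominal growth factor: 2.07616. Real growth factor = 2.07616 / 1.23417 ≈ 1.68223.
Total real return ≈ 68.2228%.

68.2%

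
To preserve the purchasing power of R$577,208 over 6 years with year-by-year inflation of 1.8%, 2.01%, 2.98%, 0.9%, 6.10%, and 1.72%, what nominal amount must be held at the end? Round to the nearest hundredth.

Cumulative price-level factor: 1.018 × 1.0201 × 1.0298 × 1.009 × 1.0610 × 1.0172 ≈ 1.1645451063.
Multiplying R$577,208 by the price-level factor gives the future nominal sum.

R$672,184.75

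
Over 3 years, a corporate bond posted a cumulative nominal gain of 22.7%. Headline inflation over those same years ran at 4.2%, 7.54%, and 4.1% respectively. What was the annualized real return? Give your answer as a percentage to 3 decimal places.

Cumulative inflation factor: 1.042 × 1.0754 × 1.041 ≈ 1.16651.
Nominal growth factor: 1.22700. Real growth factor = 1.22700 / 1.16651 ≈ 1.05186.
Annualized: 1.05186^(1/3) − 1 ≈ 0.01699.

1.699%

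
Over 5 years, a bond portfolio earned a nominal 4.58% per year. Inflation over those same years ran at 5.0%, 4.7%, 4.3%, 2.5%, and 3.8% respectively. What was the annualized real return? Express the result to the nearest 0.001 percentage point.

Cumulative inflation factor: 1.050 × 1.047 × 1.043 × 1.025 × 1.038 ≈ 1.21995.
Nominal growth factor: 1.25096. Real growth factor = 1.25096 / 1.21995 ≈ 1.02542.
Annualized: 1.02542^(1/5) − 1 ≈ 0.00503.

0.503%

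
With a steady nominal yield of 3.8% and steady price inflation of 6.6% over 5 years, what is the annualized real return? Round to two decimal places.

With constant rates the annual real return is the same each year: (1+3.8%)/(1+6.6%) − 1 = -0.02627.

-2.63%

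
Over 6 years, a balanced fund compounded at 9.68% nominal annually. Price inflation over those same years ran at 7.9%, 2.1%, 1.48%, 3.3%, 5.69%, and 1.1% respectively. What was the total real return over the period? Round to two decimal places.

41.08%

Cumulative inflation factor: 1.079 × 1.021 × 1.0148 × 1.033 × 1.0569 × 1.011 ≈ 1.23399.
Nominal growth factor: 1.74086. Real growth factor = 1.74086 / 1.23399 ≈ 1.41076.
Total real return ≈ 41.0755%.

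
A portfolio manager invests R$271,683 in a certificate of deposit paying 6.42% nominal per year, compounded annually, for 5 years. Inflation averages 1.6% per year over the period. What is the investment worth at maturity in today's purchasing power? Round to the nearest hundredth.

Nominal value at maturity: R$271,683 × (1 + 6.42%)^5 ≈ R$370,833.31.
Price-level factor over 5 years: (1 + 1.6%)^5 ≈ 1.0826012887.
Dividing the nominal maturity value by the price-level factor gives the value in today's money.

R$342,539.14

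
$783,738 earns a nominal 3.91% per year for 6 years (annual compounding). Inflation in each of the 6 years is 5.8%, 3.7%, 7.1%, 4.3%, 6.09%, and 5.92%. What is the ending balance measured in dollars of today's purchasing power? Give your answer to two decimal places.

$716,348.49

Nominal value at maturity: $783,738 × (1 + 3.91%)^6 ≈ $986,540.62.
Price-level factor over 6 years: 1.058 × 1.037 × 1.071 × 1.043 × 1.0609 × 1.0592 ≈ 1.3771797393.
The maturity value deflated by that factor is the answer in today's purchasing power.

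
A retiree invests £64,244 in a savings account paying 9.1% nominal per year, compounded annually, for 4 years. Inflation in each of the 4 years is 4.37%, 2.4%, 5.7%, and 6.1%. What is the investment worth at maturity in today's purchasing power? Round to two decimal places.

Nominal value at maturity: £64,244 × (1 + 9.1%)^4 ≈ £91,018.90.
Price-level factor over 4 years: 1.0437 × 1.024 × 1.057 × 1.061 ≈ 1.1985771980.
The maturity value deflated by that factor is the answer in today's purchasing power.

£75,939.12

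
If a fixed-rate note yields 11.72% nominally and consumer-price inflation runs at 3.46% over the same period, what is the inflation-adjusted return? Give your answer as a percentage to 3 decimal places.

7.984%

Real return via the Fisher equation: (1 + 11.72%)/(1 + 3.46%) − 1 = 1.1172/1.0346 − 1 ≈ 0.07984.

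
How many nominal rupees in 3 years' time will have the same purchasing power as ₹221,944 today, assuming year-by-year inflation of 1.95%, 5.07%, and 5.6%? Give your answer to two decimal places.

₹251,057.55

Cumulative price-level factor: 1.0195 × 1.0507 × 1.056 = 1.1311752144.
The nominal amount required is ₹221,944 scaled up by that factor.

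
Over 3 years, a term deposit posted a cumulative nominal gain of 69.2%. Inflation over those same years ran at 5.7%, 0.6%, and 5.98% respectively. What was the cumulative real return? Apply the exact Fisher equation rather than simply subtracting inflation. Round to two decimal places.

Cumulative inflation factor: 1.057 × 1.006 × 1.0598 ≈ 1.12693.
Nominal growth factor: 1.69200. Real growth factor = 1.69200 / 1.12693 ≈ 1.50142.
Total real return ≈ 50.1424%.

50.14%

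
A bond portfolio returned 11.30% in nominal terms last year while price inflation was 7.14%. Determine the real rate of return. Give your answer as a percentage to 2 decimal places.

Real return via the Fisher equation: (1 + 11.30%)/(1 + 7.14%) − 1 = 1.1130/1.0714 − 1 ≈ 0.03883.

3.88%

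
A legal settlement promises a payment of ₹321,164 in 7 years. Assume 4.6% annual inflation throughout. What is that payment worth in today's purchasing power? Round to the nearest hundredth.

₹234,425.62

Price-level factor over 7 years: (1 + 4.6%)^7 ≈ 1.3700038629.
Purchasing power today: ₹321,164 divided by that factor.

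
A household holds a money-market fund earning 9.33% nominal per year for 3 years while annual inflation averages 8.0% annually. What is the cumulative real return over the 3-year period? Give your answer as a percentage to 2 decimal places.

3.74%

The annual real rate is (1+9.33%)/(1+8.0%) − 1 = 1.2315%.
Compounded over 3 years: (1 + 0.012315)^3 − 1 ≈ 0.03740.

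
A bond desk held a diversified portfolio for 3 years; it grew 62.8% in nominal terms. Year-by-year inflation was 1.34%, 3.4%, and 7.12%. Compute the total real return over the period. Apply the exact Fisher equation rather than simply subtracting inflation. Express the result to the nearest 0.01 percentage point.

Cumulative inflation factor: 1.0134 × 1.034 × 1.0712 ≈ 1.12246.
Nominal growth factor: 1.62800. Real growth factor = 1.62800 / 1.12246 ≈ 1.45038.
Total real return ≈ 45.0382%.

45.04%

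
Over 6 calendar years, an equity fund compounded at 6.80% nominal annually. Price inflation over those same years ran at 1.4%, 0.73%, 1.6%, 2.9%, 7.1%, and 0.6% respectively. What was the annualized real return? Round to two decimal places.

4.33%

Cumulative inflation factor: 1.014 × 1.0073 × 1.016 × 1.029 × 1.071 × 1.006 ≈ 1.15052.
Nominal growth factor: 1.48398. Real growth factor = 1.48398 / 1.15052 ≈ 1.28984.
Annualized: 1.28984^(1/6) − 1 ≈ 0.04333.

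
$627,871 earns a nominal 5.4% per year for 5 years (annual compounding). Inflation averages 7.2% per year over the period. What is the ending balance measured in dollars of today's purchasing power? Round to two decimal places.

$576,898.69

Nominal value at maturity: $627,871 × (1 + 5.4%)^5 ≈ $816,720.54.
Price-level factor over 5 years: (1 + 7.2%)^5 ≈ 1.4157087842.
Dividing the nominal maturity value by the price-level factor gives the value in today's money.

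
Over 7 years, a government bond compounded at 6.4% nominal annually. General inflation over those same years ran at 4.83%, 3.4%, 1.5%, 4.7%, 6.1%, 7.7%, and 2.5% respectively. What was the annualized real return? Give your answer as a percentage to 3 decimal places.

1.944%

Cumulative inflation factor: 1.0483 × 1.034 × 1.015 × 1.047 × 1.061 × 1.077 × 1.025 ≈ 1.34919.
Nominal growth factor: 1.54380. Real growth factor = 1.54380 / 1.34919 ≈ 1.14424.
Annualized: 1.14424^(1/7) − 1 ≈ 0.01944.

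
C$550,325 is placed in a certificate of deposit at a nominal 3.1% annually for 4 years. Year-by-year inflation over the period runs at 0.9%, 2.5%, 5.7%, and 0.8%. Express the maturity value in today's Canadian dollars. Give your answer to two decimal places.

C$564,291.30

Nominal value at maturity: C$550,325 × (1 + 3.1%)^4 ≈ C$621,804.56.
Price-level factor over 4 years: 1.009 × 1.025 × 1.057 × 1.008 = 1.1019212316.
Dividing the nominal maturity value by the price-level factor gives the value in today's money.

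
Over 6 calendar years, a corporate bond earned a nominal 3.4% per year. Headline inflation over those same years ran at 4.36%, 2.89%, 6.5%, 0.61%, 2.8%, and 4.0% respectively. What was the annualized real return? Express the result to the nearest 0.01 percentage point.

Cumulative inflation factor: 1.0436 × 1.0289 × 1.065 × 1.0061 × 1.028 × 1.040 ≈ 1.23005.
Nominal growth factor: 1.22215. Real growth factor = 1.22215 / 1.23005 ≈ 0.99357.
Annualized: 0.99357^(1/6) − 1 ≈ -0.00107.

-0.11%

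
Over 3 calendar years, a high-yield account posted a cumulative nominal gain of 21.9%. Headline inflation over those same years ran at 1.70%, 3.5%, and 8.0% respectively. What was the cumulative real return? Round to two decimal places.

7.23%

Cumulative inflation factor: 1.0170 × 1.035 × 1.080 ≈ 1.13680.
Nominal growth factor: 1.21900. Real growth factor = 1.21900 / 1.13680 ≈ 1.07231.
Total real return ≈ 7.2306%.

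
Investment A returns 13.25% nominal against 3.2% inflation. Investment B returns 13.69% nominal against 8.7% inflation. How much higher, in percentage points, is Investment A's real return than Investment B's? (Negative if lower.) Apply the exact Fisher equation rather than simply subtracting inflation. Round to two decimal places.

5.15

Investment A real return: 1.1325/1.032 − 1 = 9.738%.
Investment B real return: 1.1369/1.087 − 1 = 4.591%.
Difference: 9.738 − 4.591 = 5.147 pp.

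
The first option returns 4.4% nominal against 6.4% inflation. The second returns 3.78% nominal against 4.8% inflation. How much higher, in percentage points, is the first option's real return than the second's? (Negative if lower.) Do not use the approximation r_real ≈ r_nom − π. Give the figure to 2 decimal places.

The first option real return: 1.044/1.064 − 1 = -1.880%.
The second real return: 1.0378/1.048 − 1 = -0.973%.
Difference: -1.880 − (-0.973) = -0.907 pp.

-0.91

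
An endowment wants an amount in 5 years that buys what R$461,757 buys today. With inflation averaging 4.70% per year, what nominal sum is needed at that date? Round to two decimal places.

R$580,960.89

Cumulative price-level factor: (1+4.70%)^5 ≈ 1.2581528578.
Multiplying R$461,757 by the price-level factor gives the future nominal sum.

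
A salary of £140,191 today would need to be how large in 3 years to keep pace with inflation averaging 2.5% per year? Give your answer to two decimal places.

£150,970.37

Cumulative price-level factor: (1+2.5%)^3 = 1.076890625.
The nominal amount required is £140,191 scaled up by that factor.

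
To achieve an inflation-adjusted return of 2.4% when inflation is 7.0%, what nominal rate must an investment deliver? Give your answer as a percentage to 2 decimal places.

9.57%

By the Fisher equation, 1 + r_nom = (1 + 2.4%)(1 + 7.0%) = 1.024 × 1.070 = 1.09568.
So r_nom = 9.568%.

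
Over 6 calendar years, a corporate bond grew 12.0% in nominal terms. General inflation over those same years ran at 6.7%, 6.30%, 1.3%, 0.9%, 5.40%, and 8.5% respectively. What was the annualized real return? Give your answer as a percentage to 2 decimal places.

Cumulative inflation factor: 1.067 × 1.0630 × 1.013 × 1.009 × 1.0540 × 1.085 ≈ 1.32577.
Nominal growth factor: 1.12000. Real growth factor = 1.12000 / 1.32577 ≈ 0.84479.
Annualized: 0.84479^(1/6) − 1 ≈ -0.02772.

-2.77%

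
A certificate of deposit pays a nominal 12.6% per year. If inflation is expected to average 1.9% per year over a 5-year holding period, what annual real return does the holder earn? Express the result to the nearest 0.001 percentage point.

With constant rates the annual real return is the same each year: (1+12.6%)/(1+1.9%) − 1 = 0.10500.

10.500%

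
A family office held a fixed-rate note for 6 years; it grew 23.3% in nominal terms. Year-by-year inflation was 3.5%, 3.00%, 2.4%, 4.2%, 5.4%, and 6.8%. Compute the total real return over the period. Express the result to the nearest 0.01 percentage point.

Cumulative inflation factor: 1.035 × 1.0300 × 1.024 × 1.042 × 1.054 × 1.068 ≈ 1.28043.
Nominal growth factor: 1.23300. Real growth factor = 1.23300 / 1.28043 ≈ 0.96295.
Total real return ≈ -3.7045%.

-3.70%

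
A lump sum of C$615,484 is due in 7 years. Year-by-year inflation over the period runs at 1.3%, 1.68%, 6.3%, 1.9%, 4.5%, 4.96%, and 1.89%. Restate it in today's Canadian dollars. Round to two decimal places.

C$493,619.90

Price-level factor over 7 years: 1.013 × 1.0168 × 1.063 × 1.019 × 1.045 × 1.0496 × 1.0189 ≈ 1.2468784131.
Purchasing power today: C$615,484 divided by that factor.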